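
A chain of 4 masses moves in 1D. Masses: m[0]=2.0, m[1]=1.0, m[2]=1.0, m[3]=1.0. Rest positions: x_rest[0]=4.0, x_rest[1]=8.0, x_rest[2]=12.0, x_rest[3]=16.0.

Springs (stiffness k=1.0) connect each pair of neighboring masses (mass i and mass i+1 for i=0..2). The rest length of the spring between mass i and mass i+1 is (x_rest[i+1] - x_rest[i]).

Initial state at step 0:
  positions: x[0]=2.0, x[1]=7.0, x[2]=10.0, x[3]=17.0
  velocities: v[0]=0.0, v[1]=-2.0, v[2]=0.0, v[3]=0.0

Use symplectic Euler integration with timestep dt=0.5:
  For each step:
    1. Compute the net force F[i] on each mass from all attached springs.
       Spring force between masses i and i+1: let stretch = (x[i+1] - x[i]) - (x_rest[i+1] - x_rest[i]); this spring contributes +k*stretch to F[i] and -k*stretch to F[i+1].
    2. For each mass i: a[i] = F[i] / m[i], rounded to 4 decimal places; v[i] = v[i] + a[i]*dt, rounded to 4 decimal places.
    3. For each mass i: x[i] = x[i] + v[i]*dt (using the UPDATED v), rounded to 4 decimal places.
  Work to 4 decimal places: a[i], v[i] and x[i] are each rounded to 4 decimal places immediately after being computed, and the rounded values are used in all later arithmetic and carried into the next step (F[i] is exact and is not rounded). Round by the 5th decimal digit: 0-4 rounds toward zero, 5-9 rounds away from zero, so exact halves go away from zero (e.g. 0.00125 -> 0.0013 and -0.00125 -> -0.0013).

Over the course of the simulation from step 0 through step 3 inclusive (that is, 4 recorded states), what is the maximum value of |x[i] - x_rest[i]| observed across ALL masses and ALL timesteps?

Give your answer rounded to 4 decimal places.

Step 0: x=[2.0000 7.0000 10.0000 17.0000] v=[0.0000 -2.0000 0.0000 0.0000]
Step 1: x=[2.1250 5.5000 11.0000 16.2500] v=[0.2500 -3.0000 2.0000 -1.5000]
Step 2: x=[2.1719 4.5313 11.9375 15.1875] v=[0.0938 -1.9375 1.8750 -2.1250]
Step 3: x=[2.0137 4.8243 11.8360 14.3125] v=[-0.3164 0.5859 -0.2031 -1.7500]
Max displacement = 3.4687

Answer: 3.4687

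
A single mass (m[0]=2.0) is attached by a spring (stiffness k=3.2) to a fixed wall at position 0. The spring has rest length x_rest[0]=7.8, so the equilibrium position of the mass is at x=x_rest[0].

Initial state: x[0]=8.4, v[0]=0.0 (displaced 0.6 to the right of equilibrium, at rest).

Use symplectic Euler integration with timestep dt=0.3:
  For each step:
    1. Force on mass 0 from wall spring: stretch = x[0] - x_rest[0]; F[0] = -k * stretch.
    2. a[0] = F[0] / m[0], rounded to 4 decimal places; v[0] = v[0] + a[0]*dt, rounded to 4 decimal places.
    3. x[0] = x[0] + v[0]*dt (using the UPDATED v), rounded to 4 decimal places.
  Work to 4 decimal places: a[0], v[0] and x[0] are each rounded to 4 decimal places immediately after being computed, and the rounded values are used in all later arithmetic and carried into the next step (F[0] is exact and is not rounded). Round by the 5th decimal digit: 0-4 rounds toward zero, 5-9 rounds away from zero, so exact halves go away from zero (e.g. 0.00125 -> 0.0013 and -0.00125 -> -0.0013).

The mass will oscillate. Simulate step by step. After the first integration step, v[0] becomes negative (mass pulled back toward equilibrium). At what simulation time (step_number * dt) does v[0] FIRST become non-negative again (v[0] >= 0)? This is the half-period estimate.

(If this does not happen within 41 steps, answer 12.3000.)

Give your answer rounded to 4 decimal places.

Step 0: x=[8.4000] v=[0.0000]
Step 1: x=[8.3136] v=[-0.2880]
Step 2: x=[8.1533] v=[-0.5345]
Step 3: x=[7.9421] v=[-0.7041]
Step 4: x=[7.7104] v=[-0.7723]
Step 5: x=[7.4916] v=[-0.7293]
Step 6: x=[7.3172] v=[-0.5813]
Step 7: x=[7.2123] v=[-0.3496]
Step 8: x=[7.1921] v=[-0.0675]
Step 9: x=[7.2594] v=[0.2243]
First v>=0 after going negative at step 9, time=2.7000

Answer: 2.7000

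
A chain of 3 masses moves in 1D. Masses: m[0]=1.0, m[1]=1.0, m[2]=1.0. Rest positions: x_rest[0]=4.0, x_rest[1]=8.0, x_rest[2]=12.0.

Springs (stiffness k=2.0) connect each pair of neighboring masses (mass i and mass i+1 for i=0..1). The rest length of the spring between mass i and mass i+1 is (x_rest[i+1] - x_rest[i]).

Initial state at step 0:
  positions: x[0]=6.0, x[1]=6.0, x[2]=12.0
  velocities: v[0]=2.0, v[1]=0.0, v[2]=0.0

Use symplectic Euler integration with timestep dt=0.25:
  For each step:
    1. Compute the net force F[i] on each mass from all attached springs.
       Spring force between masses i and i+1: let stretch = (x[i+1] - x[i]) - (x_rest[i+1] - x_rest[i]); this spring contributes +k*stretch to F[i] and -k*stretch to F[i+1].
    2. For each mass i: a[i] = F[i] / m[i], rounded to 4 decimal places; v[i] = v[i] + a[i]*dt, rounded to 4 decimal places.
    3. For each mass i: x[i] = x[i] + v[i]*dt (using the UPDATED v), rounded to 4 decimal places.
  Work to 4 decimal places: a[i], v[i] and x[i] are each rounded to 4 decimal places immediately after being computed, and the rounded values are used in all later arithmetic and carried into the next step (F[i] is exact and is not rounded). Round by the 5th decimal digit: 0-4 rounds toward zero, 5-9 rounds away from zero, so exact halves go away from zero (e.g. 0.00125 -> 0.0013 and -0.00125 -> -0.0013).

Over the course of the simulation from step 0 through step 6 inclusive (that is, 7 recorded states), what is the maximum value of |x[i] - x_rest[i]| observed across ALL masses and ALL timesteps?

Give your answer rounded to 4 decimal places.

Answer: 2.8431

Derivation:
Step 0: x=[6.0000 6.0000 12.0000] v=[2.0000 0.0000 0.0000]
Step 1: x=[6.0000 6.7500 11.7500] v=[0.0000 3.0000 -1.0000]
Step 2: x=[5.5938 8.0313 11.3750] v=[-1.6250 5.1250 -1.5000]
Step 3: x=[4.9922 9.4258 11.0820] v=[-2.4063 5.5781 -1.1719]
Step 4: x=[4.4448 10.4732 11.0820] v=[-2.1895 4.1894 0.0000]
Step 5: x=[4.1510 10.8431 11.5059] v=[-1.1753 1.4796 1.6956]
Step 6: x=[4.1937 10.4593 12.3470] v=[0.1708 -1.5351 3.3642]
Max displacement = 2.8431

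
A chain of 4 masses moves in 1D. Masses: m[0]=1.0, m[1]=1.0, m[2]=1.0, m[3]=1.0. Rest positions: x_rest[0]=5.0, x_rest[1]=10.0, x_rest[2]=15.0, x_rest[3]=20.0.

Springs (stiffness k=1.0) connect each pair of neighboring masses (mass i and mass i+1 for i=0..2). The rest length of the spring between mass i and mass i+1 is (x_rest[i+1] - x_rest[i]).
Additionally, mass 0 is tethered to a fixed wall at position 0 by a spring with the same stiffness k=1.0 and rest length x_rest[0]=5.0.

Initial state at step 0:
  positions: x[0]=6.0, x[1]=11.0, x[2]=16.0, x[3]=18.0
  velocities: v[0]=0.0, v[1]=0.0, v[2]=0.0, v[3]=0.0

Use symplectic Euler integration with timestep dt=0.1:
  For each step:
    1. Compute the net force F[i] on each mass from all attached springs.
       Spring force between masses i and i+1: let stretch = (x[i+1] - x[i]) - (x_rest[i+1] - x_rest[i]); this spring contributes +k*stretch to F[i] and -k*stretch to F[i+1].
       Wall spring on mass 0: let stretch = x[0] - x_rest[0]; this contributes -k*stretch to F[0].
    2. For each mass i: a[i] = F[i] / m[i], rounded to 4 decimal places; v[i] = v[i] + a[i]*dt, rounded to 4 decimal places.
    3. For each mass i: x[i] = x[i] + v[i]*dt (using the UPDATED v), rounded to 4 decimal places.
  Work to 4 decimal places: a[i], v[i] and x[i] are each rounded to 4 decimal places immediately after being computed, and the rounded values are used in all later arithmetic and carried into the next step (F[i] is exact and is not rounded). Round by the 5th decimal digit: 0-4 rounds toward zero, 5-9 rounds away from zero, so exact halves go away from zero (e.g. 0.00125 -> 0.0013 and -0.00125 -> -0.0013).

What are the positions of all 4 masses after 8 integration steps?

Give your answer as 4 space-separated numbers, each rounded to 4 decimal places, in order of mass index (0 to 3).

Answer: 5.6785 10.9243 15.0965 18.9608

Derivation:
Step 0: x=[6.0000 11.0000 16.0000 18.0000] v=[0.0000 0.0000 0.0000 0.0000]
Step 1: x=[5.9900 11.0000 15.9700 18.0300] v=[-0.1000 0.0000 -0.3000 0.3000]
Step 2: x=[5.9702 10.9996 15.9109 18.0894] v=[-0.1980 -0.0040 -0.5910 0.5940]
Step 3: x=[5.9410 10.9980 15.8245 18.1770] v=[-0.2921 -0.0158 -0.8643 0.8762]
Step 4: x=[5.9030 10.9941 15.7133 18.2911] v=[-0.3805 -0.0389 -1.1117 1.1410]
Step 5: x=[5.8568 10.9865 15.5807 18.4294] v=[-0.4617 -0.0761 -1.3258 1.3832]
Step 6: x=[5.8034 10.9735 15.4307 18.5892] v=[-0.5344 -0.1297 -1.5004 1.5983]
Step 7: x=[5.7436 10.9534 15.2677 18.7675] v=[-0.5977 -0.2010 -1.6303 1.7825]
Step 8: x=[5.6785 10.9243 15.0965 18.9608] v=[-0.6511 -0.2906 -1.7118 1.9325]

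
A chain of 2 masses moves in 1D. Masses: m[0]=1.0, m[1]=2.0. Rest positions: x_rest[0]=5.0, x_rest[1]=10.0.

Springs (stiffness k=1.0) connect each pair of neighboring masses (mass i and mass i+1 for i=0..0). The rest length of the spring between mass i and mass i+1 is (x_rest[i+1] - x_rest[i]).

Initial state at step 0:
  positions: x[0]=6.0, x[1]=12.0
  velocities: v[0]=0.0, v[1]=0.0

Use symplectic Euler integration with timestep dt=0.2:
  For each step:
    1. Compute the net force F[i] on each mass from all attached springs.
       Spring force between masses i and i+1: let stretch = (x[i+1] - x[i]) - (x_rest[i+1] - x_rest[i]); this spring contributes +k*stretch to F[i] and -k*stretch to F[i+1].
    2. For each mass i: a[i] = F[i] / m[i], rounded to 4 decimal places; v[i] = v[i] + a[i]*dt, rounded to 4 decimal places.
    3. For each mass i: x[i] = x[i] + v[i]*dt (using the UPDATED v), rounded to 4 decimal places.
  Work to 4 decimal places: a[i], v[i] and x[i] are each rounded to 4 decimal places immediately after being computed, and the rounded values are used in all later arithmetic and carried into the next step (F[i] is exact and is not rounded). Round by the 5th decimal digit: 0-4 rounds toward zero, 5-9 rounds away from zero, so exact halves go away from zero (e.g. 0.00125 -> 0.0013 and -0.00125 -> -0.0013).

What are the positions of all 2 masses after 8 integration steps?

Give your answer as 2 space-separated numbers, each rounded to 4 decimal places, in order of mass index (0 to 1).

Answer: 6.9984 11.5007

Derivation:
Step 0: x=[6.0000 12.0000] v=[0.0000 0.0000]
Step 1: x=[6.0400 11.9800] v=[0.2000 -0.1000]
Step 2: x=[6.1176 11.9412] v=[0.3880 -0.1940]
Step 3: x=[6.2281 11.8859] v=[0.5527 -0.2764]
Step 4: x=[6.3650 11.8175] v=[0.6843 -0.3422]
Step 5: x=[6.5200 11.7400] v=[0.7748 -0.3875]
Step 6: x=[6.6838 11.6581] v=[0.8188 -0.4095]
Step 7: x=[6.8465 11.5767] v=[0.8137 -0.4069]
Step 8: x=[6.9984 11.5007] v=[0.7597 -0.3799]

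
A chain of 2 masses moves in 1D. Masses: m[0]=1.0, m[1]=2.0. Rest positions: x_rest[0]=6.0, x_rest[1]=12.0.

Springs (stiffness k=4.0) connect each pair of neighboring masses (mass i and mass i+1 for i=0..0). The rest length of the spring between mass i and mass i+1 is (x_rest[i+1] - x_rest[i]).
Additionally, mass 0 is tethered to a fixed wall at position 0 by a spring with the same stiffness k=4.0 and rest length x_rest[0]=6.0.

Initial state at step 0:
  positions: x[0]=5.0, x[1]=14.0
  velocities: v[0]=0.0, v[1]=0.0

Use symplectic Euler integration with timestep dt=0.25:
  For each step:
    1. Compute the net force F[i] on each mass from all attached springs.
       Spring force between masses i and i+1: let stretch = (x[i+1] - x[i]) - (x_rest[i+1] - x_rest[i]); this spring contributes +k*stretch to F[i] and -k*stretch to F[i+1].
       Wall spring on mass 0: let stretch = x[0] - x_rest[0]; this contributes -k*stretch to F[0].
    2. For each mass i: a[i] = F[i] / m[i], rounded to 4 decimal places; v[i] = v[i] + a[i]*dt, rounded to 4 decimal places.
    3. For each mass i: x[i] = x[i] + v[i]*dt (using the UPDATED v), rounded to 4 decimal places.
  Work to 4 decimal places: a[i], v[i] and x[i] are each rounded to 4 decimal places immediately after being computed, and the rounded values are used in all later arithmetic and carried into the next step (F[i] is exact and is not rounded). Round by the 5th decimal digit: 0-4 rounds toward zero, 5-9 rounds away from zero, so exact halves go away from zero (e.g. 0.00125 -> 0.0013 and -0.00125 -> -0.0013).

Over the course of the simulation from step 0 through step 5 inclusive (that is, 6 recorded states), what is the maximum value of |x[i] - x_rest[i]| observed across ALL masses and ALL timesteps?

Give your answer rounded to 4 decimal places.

Step 0: x=[5.0000 14.0000] v=[0.0000 0.0000]
Step 1: x=[6.0000 13.6250] v=[4.0000 -1.5000]
Step 2: x=[7.4063 13.0469] v=[5.6250 -2.3125]
Step 3: x=[8.3711 12.5137] v=[3.8593 -2.1328]
Step 4: x=[8.2788 12.2127] v=[-0.3692 -1.2041]
Step 5: x=[7.1003 12.1699] v=[-4.7141 -0.1711]
Max displacement = 2.3711

Answer: 2.3711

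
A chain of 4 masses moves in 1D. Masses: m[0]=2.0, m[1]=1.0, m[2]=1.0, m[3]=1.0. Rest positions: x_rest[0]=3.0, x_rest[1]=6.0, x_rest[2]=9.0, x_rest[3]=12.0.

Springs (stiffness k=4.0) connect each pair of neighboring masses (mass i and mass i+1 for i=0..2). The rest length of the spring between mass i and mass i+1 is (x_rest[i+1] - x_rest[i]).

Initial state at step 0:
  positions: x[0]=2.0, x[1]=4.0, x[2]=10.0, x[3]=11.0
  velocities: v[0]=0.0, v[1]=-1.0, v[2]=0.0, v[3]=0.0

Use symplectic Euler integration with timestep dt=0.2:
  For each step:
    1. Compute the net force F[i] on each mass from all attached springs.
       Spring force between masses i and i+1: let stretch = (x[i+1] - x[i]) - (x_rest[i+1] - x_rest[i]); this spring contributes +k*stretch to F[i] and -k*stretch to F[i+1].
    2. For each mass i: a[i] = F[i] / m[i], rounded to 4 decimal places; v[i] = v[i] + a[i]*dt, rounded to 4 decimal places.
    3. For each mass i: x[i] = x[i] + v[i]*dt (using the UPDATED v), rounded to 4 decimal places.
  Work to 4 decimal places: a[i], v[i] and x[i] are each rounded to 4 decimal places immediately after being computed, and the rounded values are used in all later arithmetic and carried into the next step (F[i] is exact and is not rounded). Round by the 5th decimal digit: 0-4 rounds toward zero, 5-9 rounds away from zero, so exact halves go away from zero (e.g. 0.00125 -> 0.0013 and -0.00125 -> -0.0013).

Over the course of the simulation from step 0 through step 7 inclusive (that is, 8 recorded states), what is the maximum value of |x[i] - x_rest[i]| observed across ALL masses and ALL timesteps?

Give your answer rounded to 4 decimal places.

Step 0: x=[2.0000 4.0000 10.0000 11.0000] v=[0.0000 -1.0000 0.0000 0.0000]
Step 1: x=[1.9200 4.4400 9.2000 11.3200] v=[-0.4000 2.2000 -4.0000 1.6000]
Step 2: x=[1.8016 5.2384 7.9776 11.7808] v=[-0.5920 3.9920 -6.1120 2.3040]
Step 3: x=[1.7181 5.9252 6.9254 12.1131] v=[-0.4173 3.4339 -5.2608 1.6614]
Step 4: x=[1.7312 6.0989 6.5432 12.0953] v=[0.0655 0.8684 -1.9108 -0.0888]
Step 5: x=[1.8537 5.6448 6.9783 11.6692] v=[0.6126 -2.2703 2.1754 -2.1305]
Step 6: x=[2.0395 4.7975 7.9506 10.9726] v=[0.9290 -4.2364 4.8613 -3.4832]
Step 7: x=[2.2059 4.0134 8.9019 10.2724] v=[0.8322 -3.9203 4.7564 -3.5008]
Max displacement = 2.4568

Answer: 2.4568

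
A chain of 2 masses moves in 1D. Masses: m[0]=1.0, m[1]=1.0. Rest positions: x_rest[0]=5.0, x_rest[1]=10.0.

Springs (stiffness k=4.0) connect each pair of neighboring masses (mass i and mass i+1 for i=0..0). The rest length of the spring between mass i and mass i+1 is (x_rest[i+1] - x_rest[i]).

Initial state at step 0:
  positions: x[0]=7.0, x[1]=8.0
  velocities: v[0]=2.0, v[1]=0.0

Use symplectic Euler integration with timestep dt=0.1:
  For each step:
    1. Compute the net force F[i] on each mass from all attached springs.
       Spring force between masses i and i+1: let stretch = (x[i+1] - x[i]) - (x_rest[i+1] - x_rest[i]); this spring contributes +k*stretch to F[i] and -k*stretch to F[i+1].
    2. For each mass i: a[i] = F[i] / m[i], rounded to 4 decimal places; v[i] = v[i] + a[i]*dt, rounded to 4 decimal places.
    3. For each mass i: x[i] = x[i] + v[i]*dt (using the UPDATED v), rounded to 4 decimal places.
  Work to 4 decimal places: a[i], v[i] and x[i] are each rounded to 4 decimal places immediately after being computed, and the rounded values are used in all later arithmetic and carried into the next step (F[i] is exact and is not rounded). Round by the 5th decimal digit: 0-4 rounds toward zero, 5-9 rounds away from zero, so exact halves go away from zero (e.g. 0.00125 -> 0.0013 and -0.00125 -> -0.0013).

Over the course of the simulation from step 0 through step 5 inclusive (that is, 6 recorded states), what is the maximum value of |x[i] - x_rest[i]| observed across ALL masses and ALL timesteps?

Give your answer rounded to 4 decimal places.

Answer: 2.0400

Derivation:
Step 0: x=[7.0000 8.0000] v=[2.0000 0.0000]
Step 1: x=[7.0400 8.1600] v=[0.4000 1.6000]
Step 2: x=[6.9248 8.4752] v=[-1.1520 3.1520]
Step 3: x=[6.6716 8.9284] v=[-2.5318 4.5318]
Step 4: x=[6.3087 9.4913] v=[-3.6291 5.6291]
Step 5: x=[5.8731 10.1269] v=[-4.3561 6.3561]
Max displacement = 2.0400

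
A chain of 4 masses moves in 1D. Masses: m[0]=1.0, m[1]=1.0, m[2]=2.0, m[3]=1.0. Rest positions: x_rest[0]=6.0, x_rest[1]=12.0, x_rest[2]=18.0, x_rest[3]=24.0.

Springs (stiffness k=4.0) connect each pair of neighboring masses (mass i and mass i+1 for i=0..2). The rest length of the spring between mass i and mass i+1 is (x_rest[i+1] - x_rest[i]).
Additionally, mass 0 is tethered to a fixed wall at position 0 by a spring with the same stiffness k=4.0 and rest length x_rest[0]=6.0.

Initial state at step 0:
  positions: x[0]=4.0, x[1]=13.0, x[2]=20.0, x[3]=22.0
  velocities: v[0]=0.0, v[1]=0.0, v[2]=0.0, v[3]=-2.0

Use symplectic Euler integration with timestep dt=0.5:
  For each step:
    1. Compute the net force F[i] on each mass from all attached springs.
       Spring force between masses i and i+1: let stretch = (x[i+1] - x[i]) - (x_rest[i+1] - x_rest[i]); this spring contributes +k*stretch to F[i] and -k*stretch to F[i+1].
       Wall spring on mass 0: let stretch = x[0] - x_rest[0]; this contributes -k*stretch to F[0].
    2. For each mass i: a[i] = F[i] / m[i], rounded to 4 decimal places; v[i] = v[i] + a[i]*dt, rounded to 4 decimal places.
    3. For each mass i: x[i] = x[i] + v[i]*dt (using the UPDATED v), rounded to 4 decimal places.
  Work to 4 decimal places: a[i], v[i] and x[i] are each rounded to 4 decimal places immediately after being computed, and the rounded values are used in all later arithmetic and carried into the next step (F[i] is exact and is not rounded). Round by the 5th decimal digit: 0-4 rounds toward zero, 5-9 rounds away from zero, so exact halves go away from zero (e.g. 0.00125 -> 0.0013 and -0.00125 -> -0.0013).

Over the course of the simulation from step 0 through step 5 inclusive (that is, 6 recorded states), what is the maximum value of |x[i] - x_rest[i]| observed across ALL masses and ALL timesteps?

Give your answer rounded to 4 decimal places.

Step 0: x=[4.0000 13.0000 20.0000 22.0000] v=[0.0000 0.0000 0.0000 -2.0000]
Step 1: x=[9.0000 11.0000 17.5000 25.0000] v=[10.0000 -4.0000 -5.0000 6.0000]
Step 2: x=[7.0000 13.5000 15.5000 26.5000] v=[-4.0000 5.0000 -4.0000 3.0000]
Step 3: x=[4.5000 11.5000 18.0000 23.0000] v=[-5.0000 -4.0000 5.0000 -7.0000]
Step 4: x=[4.5000 9.0000 19.7500 20.5000] v=[0.0000 -5.0000 3.5000 -5.0000]
Step 5: x=[4.5000 12.7500 16.5000 23.2500] v=[0.0000 7.5000 -6.5000 5.5000]
Max displacement = 3.5000

Answer: 3.5000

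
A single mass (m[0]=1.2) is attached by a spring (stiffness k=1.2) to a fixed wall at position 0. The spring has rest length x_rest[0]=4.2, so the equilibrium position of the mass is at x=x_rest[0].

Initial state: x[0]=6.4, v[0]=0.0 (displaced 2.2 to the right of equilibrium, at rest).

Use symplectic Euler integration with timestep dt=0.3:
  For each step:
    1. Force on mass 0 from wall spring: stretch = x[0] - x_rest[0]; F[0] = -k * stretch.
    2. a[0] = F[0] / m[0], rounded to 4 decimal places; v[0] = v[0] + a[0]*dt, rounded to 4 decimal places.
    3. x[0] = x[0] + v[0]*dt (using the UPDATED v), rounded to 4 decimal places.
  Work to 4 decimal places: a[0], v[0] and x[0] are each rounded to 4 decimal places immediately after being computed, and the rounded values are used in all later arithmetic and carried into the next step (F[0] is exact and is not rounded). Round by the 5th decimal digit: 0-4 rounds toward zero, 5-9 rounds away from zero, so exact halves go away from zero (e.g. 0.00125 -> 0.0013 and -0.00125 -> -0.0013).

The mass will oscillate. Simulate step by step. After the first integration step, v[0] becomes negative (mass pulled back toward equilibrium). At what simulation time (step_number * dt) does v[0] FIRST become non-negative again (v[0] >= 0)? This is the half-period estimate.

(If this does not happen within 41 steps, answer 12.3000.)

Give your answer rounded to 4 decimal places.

Answer: 3.3000

Derivation:
Step 0: x=[6.4000] v=[0.0000]
Step 1: x=[6.2020] v=[-0.6600]
Step 2: x=[5.8238] v=[-1.2606]
Step 3: x=[5.2995] v=[-1.7477]
Step 4: x=[4.6762] v=[-2.0776]
Step 5: x=[4.0101] v=[-2.2205]
Step 6: x=[3.3611] v=[-2.1635]
Step 7: x=[2.7876] v=[-1.9118]
Step 8: x=[2.3412] v=[-1.4881]
Step 9: x=[2.0621] v=[-0.9305]
Step 10: x=[1.9754] v=[-0.2891]
Step 11: x=[2.0889] v=[0.3783]
First v>=0 after going negative at step 11, time=3.3000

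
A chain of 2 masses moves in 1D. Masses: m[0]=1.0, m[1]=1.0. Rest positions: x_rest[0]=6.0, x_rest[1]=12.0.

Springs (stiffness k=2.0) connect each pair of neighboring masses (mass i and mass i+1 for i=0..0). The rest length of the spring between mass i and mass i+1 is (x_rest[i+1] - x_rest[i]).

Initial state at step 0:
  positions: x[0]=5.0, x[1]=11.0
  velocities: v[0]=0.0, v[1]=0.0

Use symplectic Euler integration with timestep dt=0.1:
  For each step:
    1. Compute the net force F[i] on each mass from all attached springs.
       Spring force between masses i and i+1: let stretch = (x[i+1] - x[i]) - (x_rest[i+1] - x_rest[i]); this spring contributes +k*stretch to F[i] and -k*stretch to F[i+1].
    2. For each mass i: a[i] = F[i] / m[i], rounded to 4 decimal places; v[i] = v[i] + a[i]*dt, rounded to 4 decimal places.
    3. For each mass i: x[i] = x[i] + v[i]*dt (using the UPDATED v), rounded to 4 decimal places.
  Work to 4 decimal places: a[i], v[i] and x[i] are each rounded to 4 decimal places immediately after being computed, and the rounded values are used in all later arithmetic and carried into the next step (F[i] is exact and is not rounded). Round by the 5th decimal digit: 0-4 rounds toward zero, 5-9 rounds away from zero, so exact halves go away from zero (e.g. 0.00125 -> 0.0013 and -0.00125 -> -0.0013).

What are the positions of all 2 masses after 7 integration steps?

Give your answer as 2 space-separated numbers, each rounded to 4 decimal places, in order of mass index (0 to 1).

Step 0: x=[5.0000 11.0000] v=[0.0000 0.0000]
Step 1: x=[5.0000 11.0000] v=[0.0000 0.0000]
Step 2: x=[5.0000 11.0000] v=[0.0000 0.0000]
Step 3: x=[5.0000 11.0000] v=[0.0000 0.0000]
Step 4: x=[5.0000 11.0000] v=[0.0000 0.0000]
Step 5: x=[5.0000 11.0000] v=[0.0000 0.0000]
Step 6: x=[5.0000 11.0000] v=[0.0000 0.0000]
Step 7: x=[5.0000 11.0000] v=[0.0000 0.0000]

Answer: 5.0000 11.0000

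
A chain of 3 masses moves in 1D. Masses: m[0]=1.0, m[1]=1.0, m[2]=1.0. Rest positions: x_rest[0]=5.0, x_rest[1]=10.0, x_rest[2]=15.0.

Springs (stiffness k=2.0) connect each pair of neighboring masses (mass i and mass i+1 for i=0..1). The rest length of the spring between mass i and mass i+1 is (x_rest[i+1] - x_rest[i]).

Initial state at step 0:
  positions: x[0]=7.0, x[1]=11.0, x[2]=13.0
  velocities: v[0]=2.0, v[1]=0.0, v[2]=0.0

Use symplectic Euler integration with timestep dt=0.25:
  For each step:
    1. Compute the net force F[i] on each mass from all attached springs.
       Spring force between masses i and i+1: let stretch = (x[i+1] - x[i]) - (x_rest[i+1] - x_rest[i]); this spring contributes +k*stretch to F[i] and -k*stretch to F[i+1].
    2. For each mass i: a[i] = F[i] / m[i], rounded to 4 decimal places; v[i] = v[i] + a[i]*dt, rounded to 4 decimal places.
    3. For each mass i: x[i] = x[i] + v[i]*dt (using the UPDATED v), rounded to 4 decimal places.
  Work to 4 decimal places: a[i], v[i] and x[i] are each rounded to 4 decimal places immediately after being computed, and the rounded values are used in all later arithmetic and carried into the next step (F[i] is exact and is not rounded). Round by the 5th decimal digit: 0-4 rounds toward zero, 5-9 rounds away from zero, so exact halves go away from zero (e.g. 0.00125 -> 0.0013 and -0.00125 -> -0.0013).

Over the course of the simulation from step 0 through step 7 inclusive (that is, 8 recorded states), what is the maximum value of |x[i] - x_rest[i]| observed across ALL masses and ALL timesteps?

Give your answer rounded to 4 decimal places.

Step 0: x=[7.0000 11.0000 13.0000] v=[2.0000 0.0000 0.0000]
Step 1: x=[7.3750 10.7500 13.3750] v=[1.5000 -1.0000 1.5000]
Step 2: x=[7.5469 10.4063 14.0469] v=[0.6875 -1.3750 2.6875]
Step 3: x=[7.4512 10.1602 14.8887] v=[-0.3828 -0.9844 3.3672]
Step 4: x=[7.0691 10.1666 15.7645] v=[-1.5283 0.0254 3.5030]
Step 5: x=[6.4492 10.4855 16.5655] v=[-2.4796 1.2756 3.2041]
Step 6: x=[5.7088 11.0599 17.2315] v=[-2.9615 2.2975 2.6641]
Step 7: x=[5.0123 11.7369 17.7511] v=[-2.7860 2.7078 2.0783]
Max displacement = 2.7511

Answer: 2.7511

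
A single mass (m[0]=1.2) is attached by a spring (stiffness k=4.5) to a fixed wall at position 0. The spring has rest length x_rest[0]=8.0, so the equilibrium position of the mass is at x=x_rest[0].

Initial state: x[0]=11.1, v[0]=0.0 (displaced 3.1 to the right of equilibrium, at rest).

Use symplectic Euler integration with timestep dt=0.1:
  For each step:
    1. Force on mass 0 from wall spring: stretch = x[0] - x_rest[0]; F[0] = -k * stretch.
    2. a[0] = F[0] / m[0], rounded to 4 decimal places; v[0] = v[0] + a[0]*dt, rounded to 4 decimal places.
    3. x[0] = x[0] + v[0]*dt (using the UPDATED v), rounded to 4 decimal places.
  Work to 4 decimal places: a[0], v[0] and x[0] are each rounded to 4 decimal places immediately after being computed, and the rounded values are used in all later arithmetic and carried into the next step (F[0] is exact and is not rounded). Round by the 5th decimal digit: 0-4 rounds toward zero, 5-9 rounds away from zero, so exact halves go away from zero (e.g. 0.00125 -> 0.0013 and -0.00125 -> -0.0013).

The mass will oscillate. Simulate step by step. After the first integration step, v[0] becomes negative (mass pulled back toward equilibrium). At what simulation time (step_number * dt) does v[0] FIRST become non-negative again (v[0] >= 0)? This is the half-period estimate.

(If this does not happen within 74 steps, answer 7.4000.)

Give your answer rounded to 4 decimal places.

Step 0: x=[11.1000] v=[0.0000]
Step 1: x=[10.9838] v=[-1.1625]
Step 2: x=[10.7557] v=[-2.2814]
Step 3: x=[10.4242] v=[-3.3148]
Step 4: x=[10.0018] v=[-4.2239]
Step 5: x=[9.5043] v=[-4.9746]
Step 6: x=[8.9504] v=[-5.5387]
Step 7: x=[8.3609] v=[-5.8951]
Step 8: x=[7.7579] v=[-6.0304]
Step 9: x=[7.1639] v=[-5.9396]
Step 10: x=[6.6013] v=[-5.6261]
Step 11: x=[6.0911] v=[-5.1016]
Step 12: x=[5.6525] v=[-4.3858]
Step 13: x=[5.3020] v=[-3.5055]
Step 14: x=[5.0526] v=[-2.4938]
Step 15: x=[4.9138] v=[-1.3885]
Step 16: x=[4.8907] v=[-0.2312]
Step 17: x=[4.9842] v=[0.9348]
First v>=0 after going negative at step 17, time=1.7000

Answer: 1.7000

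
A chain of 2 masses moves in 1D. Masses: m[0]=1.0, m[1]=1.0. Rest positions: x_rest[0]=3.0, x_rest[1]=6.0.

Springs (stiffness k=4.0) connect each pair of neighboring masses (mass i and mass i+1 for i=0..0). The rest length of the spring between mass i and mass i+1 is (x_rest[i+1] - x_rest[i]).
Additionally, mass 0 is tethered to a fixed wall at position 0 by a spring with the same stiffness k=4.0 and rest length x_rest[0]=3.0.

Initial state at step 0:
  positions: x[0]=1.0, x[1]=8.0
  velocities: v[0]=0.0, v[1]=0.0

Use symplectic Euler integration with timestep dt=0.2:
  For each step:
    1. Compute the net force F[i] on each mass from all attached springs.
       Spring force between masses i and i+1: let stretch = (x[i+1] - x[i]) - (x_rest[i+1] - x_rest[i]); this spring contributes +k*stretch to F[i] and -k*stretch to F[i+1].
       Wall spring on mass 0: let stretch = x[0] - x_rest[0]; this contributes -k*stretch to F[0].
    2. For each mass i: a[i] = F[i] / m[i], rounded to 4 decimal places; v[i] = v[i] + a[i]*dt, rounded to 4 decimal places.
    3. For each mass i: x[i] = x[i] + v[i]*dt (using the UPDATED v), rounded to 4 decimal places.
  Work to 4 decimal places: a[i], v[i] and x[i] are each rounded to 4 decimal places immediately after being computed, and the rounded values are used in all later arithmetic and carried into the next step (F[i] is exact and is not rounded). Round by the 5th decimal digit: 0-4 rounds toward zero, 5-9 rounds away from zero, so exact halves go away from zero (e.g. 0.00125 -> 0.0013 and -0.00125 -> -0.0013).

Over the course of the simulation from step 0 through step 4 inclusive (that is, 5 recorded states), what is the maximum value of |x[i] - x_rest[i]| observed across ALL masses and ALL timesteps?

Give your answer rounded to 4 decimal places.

Answer: 2.5881

Derivation:
Step 0: x=[1.0000 8.0000] v=[0.0000 0.0000]
Step 1: x=[1.9600 7.3600] v=[4.8000 -3.2000]
Step 2: x=[3.4704 6.3360] v=[7.5520 -5.1200]
Step 3: x=[4.8840 5.3335] v=[7.0682 -5.0125]
Step 4: x=[5.5881 4.7391] v=[3.5206 -2.9721]
Max displacement = 2.5881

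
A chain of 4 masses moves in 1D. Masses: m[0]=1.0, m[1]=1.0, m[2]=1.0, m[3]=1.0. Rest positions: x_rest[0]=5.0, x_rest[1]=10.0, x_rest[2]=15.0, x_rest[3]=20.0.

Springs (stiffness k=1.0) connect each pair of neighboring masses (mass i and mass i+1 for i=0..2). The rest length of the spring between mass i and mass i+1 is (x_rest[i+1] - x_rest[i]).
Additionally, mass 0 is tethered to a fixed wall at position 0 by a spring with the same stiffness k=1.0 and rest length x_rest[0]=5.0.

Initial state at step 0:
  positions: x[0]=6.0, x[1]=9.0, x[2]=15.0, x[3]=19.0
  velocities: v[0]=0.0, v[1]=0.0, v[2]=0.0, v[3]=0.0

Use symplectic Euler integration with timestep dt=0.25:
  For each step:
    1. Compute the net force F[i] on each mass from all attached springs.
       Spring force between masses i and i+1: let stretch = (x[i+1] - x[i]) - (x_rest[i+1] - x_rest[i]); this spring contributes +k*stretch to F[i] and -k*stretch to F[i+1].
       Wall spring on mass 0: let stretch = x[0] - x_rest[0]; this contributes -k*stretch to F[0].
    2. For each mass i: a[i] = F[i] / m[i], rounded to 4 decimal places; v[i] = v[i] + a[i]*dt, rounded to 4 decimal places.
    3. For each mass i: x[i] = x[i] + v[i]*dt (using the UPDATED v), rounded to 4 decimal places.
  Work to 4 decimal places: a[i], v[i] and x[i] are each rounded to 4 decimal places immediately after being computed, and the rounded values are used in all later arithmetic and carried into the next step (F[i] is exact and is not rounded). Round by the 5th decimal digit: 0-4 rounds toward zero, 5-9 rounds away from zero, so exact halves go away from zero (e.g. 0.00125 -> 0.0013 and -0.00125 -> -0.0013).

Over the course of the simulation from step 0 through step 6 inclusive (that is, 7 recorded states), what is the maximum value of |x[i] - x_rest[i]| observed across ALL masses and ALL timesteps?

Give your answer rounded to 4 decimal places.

Answer: 1.0080

Derivation:
Step 0: x=[6.0000 9.0000 15.0000 19.0000] v=[0.0000 0.0000 0.0000 0.0000]
Step 1: x=[5.8125 9.1875 14.8750 19.0625] v=[-0.7500 0.7500 -0.5000 0.2500]
Step 2: x=[5.4727 9.5195 14.6563 19.1758] v=[-1.3594 1.3281 -0.8750 0.4531]
Step 3: x=[5.0437 9.9197 14.3990 19.3191] v=[-1.7159 1.6006 -1.0293 0.5732]
Step 4: x=[4.6043 10.2951 14.1692 19.4674] v=[-1.7578 1.5014 -0.9191 0.5932]
Step 5: x=[4.2328 10.5569 14.0284 19.5971] v=[-1.4862 1.0472 -0.5631 0.5187]
Step 6: x=[3.9920 10.6404 14.0187 19.6912] v=[-0.9634 0.3341 -0.0388 0.3765]
Max displacement = 1.0080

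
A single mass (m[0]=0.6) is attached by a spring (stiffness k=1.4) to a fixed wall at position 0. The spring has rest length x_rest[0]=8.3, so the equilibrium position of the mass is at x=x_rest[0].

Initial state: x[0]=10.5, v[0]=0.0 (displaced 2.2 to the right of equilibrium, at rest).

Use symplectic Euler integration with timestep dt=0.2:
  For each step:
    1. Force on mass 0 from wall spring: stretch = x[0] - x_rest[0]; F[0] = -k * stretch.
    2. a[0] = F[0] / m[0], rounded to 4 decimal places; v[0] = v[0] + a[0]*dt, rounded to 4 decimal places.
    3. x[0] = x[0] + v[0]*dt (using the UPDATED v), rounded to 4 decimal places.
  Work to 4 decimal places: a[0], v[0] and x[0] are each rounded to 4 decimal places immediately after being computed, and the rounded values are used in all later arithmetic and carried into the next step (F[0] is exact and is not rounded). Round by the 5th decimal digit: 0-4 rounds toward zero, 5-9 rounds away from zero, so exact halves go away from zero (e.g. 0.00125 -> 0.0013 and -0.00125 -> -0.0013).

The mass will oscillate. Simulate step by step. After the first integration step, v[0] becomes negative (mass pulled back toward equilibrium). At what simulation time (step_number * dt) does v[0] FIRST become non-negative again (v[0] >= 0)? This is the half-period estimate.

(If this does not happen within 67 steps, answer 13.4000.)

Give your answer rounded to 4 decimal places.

Answer: 2.2000

Derivation:
Step 0: x=[10.5000] v=[0.0000]
Step 1: x=[10.2947] v=[-1.0267]
Step 2: x=[9.9032] v=[-1.9576]
Step 3: x=[9.3620] v=[-2.7058]
Step 4: x=[8.7217] v=[-3.2014]
Step 5: x=[8.0421] v=[-3.3982]
Step 6: x=[7.3865] v=[-3.2778]
Step 7: x=[6.8162] v=[-2.8515]
Step 8: x=[6.3844] v=[-2.1591]
Step 9: x=[6.1314] v=[-1.2652]
Step 10: x=[6.0808] v=[-0.2532]
Step 11: x=[6.2373] v=[0.7824]
First v>=0 after going negative at step 11, time=2.2000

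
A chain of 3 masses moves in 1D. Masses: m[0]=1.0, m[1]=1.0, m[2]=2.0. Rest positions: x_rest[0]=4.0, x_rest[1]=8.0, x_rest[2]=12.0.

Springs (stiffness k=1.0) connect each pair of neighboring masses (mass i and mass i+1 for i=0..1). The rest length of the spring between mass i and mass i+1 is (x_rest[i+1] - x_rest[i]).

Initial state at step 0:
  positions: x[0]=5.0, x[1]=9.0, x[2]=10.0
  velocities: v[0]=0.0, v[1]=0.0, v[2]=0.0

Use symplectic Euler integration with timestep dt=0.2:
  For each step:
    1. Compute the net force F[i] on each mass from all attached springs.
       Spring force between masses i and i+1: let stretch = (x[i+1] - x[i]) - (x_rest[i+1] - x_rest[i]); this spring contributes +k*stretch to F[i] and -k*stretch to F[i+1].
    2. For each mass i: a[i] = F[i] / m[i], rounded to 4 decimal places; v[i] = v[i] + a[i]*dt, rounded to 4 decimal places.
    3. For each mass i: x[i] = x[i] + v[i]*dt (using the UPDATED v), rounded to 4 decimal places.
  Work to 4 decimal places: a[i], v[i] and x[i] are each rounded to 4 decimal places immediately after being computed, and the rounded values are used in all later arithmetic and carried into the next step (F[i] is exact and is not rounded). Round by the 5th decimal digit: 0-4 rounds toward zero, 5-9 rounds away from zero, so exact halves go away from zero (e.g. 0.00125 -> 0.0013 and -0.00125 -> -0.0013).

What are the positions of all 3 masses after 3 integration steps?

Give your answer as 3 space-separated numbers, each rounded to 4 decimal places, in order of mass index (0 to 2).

Step 0: x=[5.0000 9.0000 10.0000] v=[0.0000 0.0000 0.0000]
Step 1: x=[5.0000 8.8800 10.0600] v=[0.0000 -0.6000 0.3000]
Step 2: x=[4.9952 8.6520 10.1764] v=[-0.0240 -1.1400 0.5820]
Step 3: x=[4.9767 8.3387 10.3423] v=[-0.0926 -1.5665 0.8296]

Answer: 4.9767 8.3387 10.3423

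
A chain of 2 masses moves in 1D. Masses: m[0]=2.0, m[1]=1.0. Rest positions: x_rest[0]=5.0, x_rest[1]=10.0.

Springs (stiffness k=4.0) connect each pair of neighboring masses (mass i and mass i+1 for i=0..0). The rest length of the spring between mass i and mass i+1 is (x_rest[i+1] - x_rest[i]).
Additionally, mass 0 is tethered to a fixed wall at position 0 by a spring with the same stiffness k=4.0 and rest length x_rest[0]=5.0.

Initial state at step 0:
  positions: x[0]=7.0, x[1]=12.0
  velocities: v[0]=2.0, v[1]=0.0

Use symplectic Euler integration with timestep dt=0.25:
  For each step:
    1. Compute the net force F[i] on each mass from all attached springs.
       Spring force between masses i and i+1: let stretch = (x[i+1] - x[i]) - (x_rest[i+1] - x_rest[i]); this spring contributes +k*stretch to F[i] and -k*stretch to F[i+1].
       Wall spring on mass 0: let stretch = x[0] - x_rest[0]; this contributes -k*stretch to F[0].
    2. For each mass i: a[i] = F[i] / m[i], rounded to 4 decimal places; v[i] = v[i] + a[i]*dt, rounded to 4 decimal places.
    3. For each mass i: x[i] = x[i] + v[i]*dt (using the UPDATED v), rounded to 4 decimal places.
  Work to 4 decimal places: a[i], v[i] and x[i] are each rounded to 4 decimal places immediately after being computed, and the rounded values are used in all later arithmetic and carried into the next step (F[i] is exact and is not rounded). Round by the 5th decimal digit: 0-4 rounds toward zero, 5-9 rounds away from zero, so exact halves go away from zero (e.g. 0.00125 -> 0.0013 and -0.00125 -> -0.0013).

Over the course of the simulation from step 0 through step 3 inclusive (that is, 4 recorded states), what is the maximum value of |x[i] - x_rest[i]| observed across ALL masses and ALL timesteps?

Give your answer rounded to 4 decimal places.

Answer: 2.2500

Derivation:
Step 0: x=[7.0000 12.0000] v=[2.0000 0.0000]
Step 1: x=[7.2500 12.0000] v=[1.0000 0.0000]
Step 2: x=[7.1875 12.0625] v=[-0.2500 0.2500]
Step 3: x=[6.8359 12.1563] v=[-1.4063 0.3750]
Max displacement = 2.2500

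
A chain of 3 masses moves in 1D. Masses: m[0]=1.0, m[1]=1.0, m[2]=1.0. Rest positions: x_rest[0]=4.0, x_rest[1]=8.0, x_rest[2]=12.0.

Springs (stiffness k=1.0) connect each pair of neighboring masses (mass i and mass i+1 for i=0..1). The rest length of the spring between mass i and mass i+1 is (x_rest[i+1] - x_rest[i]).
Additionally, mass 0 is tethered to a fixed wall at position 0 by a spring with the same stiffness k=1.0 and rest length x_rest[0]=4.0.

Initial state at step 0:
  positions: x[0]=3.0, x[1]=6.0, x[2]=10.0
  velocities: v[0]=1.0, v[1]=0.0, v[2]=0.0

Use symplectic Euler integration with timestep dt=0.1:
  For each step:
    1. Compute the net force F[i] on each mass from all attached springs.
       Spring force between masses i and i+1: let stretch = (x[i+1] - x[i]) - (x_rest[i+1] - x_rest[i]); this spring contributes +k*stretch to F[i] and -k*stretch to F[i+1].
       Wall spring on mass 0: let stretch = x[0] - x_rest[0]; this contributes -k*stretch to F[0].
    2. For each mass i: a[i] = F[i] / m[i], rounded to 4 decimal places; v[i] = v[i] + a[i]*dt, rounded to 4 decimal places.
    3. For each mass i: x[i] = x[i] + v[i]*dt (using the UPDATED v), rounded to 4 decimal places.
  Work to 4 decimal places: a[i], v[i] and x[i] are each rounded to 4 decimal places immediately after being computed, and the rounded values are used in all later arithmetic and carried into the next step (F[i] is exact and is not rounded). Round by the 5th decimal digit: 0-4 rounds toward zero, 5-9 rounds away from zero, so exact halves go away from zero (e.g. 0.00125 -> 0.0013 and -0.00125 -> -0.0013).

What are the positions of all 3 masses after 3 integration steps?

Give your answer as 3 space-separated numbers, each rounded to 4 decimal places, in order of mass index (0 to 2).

Step 0: x=[3.0000 6.0000 10.0000] v=[1.0000 0.0000 0.0000]
Step 1: x=[3.1000 6.0100 10.0000] v=[1.0000 0.1000 0.0000]
Step 2: x=[3.1981 6.0308 10.0001] v=[0.9810 0.2080 0.0010]
Step 3: x=[3.2926 6.0630 10.0005] v=[0.9445 0.3217 0.0041]

Answer: 3.2926 6.0630 10.0005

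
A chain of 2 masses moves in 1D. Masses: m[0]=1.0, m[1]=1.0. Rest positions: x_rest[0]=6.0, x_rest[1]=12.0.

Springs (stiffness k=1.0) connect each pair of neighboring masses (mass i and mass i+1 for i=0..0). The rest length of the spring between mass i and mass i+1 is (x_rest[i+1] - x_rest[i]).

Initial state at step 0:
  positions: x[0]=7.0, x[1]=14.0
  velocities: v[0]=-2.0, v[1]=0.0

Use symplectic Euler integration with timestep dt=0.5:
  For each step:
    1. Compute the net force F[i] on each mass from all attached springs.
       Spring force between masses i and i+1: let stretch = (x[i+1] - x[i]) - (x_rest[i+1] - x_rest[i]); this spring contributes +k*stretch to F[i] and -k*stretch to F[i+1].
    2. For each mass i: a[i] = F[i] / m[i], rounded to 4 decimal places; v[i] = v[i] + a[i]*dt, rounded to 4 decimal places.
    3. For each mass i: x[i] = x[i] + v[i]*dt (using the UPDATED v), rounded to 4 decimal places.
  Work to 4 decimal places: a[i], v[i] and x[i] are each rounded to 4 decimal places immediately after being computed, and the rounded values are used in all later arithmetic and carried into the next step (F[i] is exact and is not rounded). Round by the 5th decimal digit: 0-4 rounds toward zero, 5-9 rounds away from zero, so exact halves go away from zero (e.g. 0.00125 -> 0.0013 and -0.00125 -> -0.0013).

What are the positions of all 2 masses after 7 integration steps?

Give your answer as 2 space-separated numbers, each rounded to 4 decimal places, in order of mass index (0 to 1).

Answer: 4.3633 9.6367

Derivation:
Step 0: x=[7.0000 14.0000] v=[-2.0000 0.0000]
Step 1: x=[6.2500 13.7500] v=[-1.5000 -0.5000]
Step 2: x=[5.8750 13.1250] v=[-0.7500 -1.2500]
Step 3: x=[5.8125 12.1875] v=[-0.1250 -1.8750]
Step 4: x=[5.8438 11.1563] v=[0.0625 -2.0625]
Step 5: x=[5.7032 10.2969] v=[-0.2813 -1.7188]
Step 6: x=[5.2110 9.7891] v=[-0.9845 -1.0157]
Step 7: x=[4.3633 9.6367] v=[-1.6955 -0.3048]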